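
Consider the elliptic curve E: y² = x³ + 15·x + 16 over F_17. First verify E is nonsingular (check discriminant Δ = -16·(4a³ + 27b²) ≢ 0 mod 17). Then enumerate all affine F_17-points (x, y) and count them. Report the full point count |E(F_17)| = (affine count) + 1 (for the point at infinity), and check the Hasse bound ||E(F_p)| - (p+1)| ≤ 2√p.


Affine points = {(0, 4), (0, 13), (1, 7), (1, 10), (4, 2), (4, 15), (6, 4), (6, 13), (8, 6), (8, 11), (9, 8), (9, 9), (11, 4), (11, 13), (16, 0)}; affine count = 15; |E(F_17)| = 16.

Discriminant check: Δ ∝ 4a³ + 27b² = 4·15³ + 27·16² = 4·3375 + 27·256 ≡ 12 (mod 17). Nonzero ⇒ E is nonsingular.
For each x ∈ F_17, compute rhs = x³ + 15·x + 16 mod 17, then count y ∈ F_17 with y² ≡ rhs.
  x = 0: rhs = 16, matching y values: 4, 13 (2 points).
  x = 1: rhs = 15, matching y values: 7, 10 (2 points).
  x = 2: rhs = 3, matching y values: none (0 points).
  x = 3: rhs = 3, matching y values: none (0 points).
  x = 4: rhs = 4, matching y values: 2, 15 (2 points).
  x = 5: rhs = 12, matching y values: none (0 points).
  x = 6: rhs = 16, matching y values: 4, 13 (2 points).
  x = 7: rhs = 5, matching y values: none (0 points).
  x = 8: rhs = 2, matching y values: 6, 11 (2 points).
  x = 9: rhs = 13, matching y values: 8, 9 (2 points).
  x = 10: rhs = 10, matching y values: none (0 points).
  x = 11: rhs = 16, matching y values: 4, 13 (2 points).
  x = 12: rhs = 3, matching y values: none (0 points).
  x = 13: rhs = 11, matching y values: none (0 points).
  x = 14: rhs = 12, matching y values: none (0 points).
  x = 15: rhs = 12, matching y values: none (0 points).
  x = 16: rhs = 0, matching y values: 0 (1 points).
Total affine count: 15.
Full point count |E(F_17)| = 15 + 1 = 16.
Hasse bound: |16 − (17+1)| = |-2| = 2 ≤ 2√17 ≈ 8.2462 ✓.


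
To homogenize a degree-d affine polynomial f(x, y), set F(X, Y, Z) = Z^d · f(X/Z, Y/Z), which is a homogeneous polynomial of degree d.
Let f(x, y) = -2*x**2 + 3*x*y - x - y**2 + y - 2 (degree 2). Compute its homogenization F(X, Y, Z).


F(X, Y, Z) = -2*X**2 + 3*X*Y - X*Z - Y**2 + Y*Z - 2*Z**2

deg(f) = 2.
Substitute x = X/Z, y = Y/Z into f, then multiply by Z^2.
  monomial -2·x^2·y^0 ↦ -2·X^2·Y^0·Z^0.
  monomial 3·x^1·y^1 ↦ 3·X^1·Y^1·Z^0.
  monomial -1·x^1·y^0 ↦ -1·X^1·Y^0·Z^1.
  monomial -1·x^0·y^2 ↦ -1·X^0·Y^2·Z^0.
  monomial 1·x^0·y^1 ↦ 1·X^0·Y^1·Z^1.
  monomial -2·x^0·y^0 ↦ -2·X^0·Y^0·Z^2.
Collecting: F(X, Y, Z) = -2*X**2 + 3*X*Y - X*Z - Y**2 + Y*Z - 2*Z**2.


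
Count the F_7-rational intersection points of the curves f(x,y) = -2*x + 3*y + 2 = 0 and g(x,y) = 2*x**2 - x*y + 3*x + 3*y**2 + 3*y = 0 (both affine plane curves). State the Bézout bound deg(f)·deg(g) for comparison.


Common zeros: ∅; count = 0; Bézout bound = 2.

deg(f) = 1, deg(g) = 2, so Bézout bound = 2.
Scan x ∈ F_7. For each x, list the y ∈ F_7 with f(x, y) ≡ 0 and those with g(x, y) ≡ 0 (mod 7); the common zeros in that column are the intersection.
  x = 0: f ≡ 0 at y ∈ {4}; g ≡ 0 at y ∈ {0, 6}; common: ∅.
  x = 1: f ≡ 0 at y ∈ {0}; g ≡ 0 at y ∈ {2}; common: ∅.
  x = 2: f ≡ 0 at y ∈ {3}; g ≡ 0 at y ∈ {0, 2}; common: ∅.
  x = 3: f ≡ 0 at y ∈ {6}; g ≡ 0 at y ∈ ∅; common: ∅.
  x = 4: f ≡ 0 at y ∈ {2}; g ≡ 0 at y ∈ ∅; common: ∅.
  x = 5: f ≡ 0 at y ∈ {5}; g ≡ 0 at y ∈ {4, 6}; common: ∅.
  x = 6: f ≡ 0 at y ∈ {1}; g ≡ 0 at y ∈ {4}; common: ∅.
Collecting: common zeros = ∅, so the count is 0.
Comparison with the Bézout bound: 0 ≤ 2 = deg(f)·deg(g), as expected for curves with no common component (the affine F_7-count falls short of the bound because intersections may lie at infinity, over extension fields, or carry multiplicity).


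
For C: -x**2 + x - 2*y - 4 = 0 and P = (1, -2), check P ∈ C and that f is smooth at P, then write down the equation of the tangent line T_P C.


Tangent line at P: -x - 2*y - 3 = 0.

Step 1: f(1, -2) = 0, so P lies on C.
Step 2: partial derivatives
  f_x(x, y) = 1 - 2*x, f_y(x, y) = -2.
  f_x(P) = -1, f_y(P) = -2 (gradient nonzero, so P is smooth).
Step 3: tangent line at P: -1·(x − 1) + -2·(y − -2) = 0.
Expanding: -x - 2*y - 3 = 0.


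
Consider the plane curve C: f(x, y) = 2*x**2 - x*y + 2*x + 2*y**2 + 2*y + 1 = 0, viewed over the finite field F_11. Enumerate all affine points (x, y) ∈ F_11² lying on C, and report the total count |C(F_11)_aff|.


Affine F_11-points: {(1, 7), (1, 9), (5, 8), (5, 10), (7, 1), (7, 7), (8, 5), (8, 9), (9, 1), (9, 8), (10, 5), (10, 10)}; count = 12.

For each of the 121 pairs (x, y) ∈ F_11², evaluate f(x, y) mod 11. Record the zeros.
  x = 0: [0↦1, 1↦5, 2↦2, 3↦3, 4↦8, 5↦6, 6↦8, 7↦3, 8↦2, 9↦5, 10↦1]  zeros at y ∈ ∅
  x = 1: [0↦5, 1↦8, 2↦4, 3↦4, 4↦8, 5↦5, 6↦6, 7↦0, 8↦9, 9↦0, 10↦6]  zeros at y ∈ {7, 9}
  x = 2: [0↦2, 1↦4, 2↦10, 3↦9, 4↦1, 5↦8, 6↦8, 7↦1, 8↦9, 9↦10, 10↦4]  zeros at y ∈ ∅
  x = 3: [0↦3, 1↦4, 2↦9, 3↦7, 4↦9, 5↦4, 6↦3, 7↦6, 8↦2, 9↦2, 10↦6]  zeros at y ∈ ∅
  x = 4: [0↦8, 1↦8, 2↦1, 3↦9, 4↦10, 5↦4, 6↦2, 7↦4, 8↦10, 9↦9, 10↦1]  zeros at y ∈ ∅
  x = 5: [0↦6, 1↦5, 2↦8, 3↦4, 4↦4, 5↦8, 6↦5, 7↦6, 8↦0, 9↦9, 10↦0]  zeros at y ∈ {8, 10}
  x = 6: [0↦8, 1↦6, 2↦8, 3↦3, 4↦2, 5↦5, 6↦1, 7↦1, 8↦5, 9↦2, 10↦3]  zeros at y ∈ ∅
  x = 7: [0↦3, 1↦0, 2↦1, 3↦6, 4↦4, 5↦6, 6↦1, 7↦0, 8↦3, 9↦10, 10↦10]  zeros at y ∈ {1, 7}
  x = 8: [0↦2, 1↦9, 2↦9, 3↦2, 4↦10, 5↦0, 6↦5, 7↦3, 8↦5, 9↦0, 10↦10]  zeros at y ∈ {5, 9}
  x = 9: [0↦5, 1↦0, 2↦10, 3↦2, 4↦9, 5↦9, 6↦2, 7↦10, 8↦0, 9↦5, 10↦3]  zeros at y ∈ {1, 8}
  x = 10: [0↦1, 1↦6, 2↦4, 3↦6, 4↦1, 5↦0, 6↦3, 7↦10, 8↦10, 9↦3, 10↦0]  zeros at y ∈ {5, 10}
Collecting zeros: affine points = {(1, 7), (1, 9), (5, 8), (5, 10), (7, 1), (7, 7), (8, 5), (8, 9), (9, 1), (9, 8), (10, 5), (10, 10)}.
Total count |C(F_11)_aff| = 12.


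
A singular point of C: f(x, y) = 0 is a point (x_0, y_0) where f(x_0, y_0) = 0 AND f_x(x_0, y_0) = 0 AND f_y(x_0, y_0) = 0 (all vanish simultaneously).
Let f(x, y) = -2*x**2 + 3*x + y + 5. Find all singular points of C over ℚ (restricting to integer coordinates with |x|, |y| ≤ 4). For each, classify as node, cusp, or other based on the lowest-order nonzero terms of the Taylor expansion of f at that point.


No singular points in the scanned grid; C is smooth there.

Compute partial derivatives:
  f_x = 3 - 4*x.
  f_y = 1.
f_y = 1 is a nonzero constant, so f_y never vanishes: no point (x, y) can satisfy f = f_x = f_y = 0. In particular no (x, y) ∈ {−4, ..., 4}² is singular; the curve is smooth.


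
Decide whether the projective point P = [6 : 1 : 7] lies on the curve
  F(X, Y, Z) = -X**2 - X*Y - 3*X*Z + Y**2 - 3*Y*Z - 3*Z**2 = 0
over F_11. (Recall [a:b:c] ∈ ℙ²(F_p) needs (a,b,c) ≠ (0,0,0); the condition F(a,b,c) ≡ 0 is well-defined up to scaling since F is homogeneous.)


F(6,1,7) ≡ 6 (mod 11); P is NOT on the curve.

Evaluate F(6, 1, 7) term-by-term (mod 11).
  -X**2 ↦ -1·36·1·1 = -36
  -X*Y ↦ -1·6·1·1 = -6
  -3*X*Z ↦ -3·6·1·7 = -126
  Y**2 ↦ 1·1·1·1 = 1
  -3*Y*Z ↦ -3·1·1·7 = -21
  -3*Z**2 ↦ -3·1·1·49 = -147
Sum: F(6, 1, 7) = (-36) + (-6) + (-126) + (1) + (-21) + (-147) = -335.
Reducing mod 11: -335 ≡ 6 (mod 11).
Since F(a, b, c) ≡ 6 ≠ 0 (mod 11), P does NOT lie on the curve.


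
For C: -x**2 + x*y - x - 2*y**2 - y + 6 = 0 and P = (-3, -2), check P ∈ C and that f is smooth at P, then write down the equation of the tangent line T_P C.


Tangent line at P: 3*x + 4*y + 17 = 0.

Step 1: f(-3, -2) = 0, so P lies on C.
Step 2: partial derivatives
  f_x(x, y) = -2*x + y - 1, f_y(x, y) = x - 4*y - 1.
  f_x(P) = 3, f_y(P) = 4 (gradient nonzero, so P is smooth).
Step 3: tangent line at P: 3·(x − -3) + 4·(y − -2) = 0.
Expanding: 3*x + 4*y + 17 = 0.


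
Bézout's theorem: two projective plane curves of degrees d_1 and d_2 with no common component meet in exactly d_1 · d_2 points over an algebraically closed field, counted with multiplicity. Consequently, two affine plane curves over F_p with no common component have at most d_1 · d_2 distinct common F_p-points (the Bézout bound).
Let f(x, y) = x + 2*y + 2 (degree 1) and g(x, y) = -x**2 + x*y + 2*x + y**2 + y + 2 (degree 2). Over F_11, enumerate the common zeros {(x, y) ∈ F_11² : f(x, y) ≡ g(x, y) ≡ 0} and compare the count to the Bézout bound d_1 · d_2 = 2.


Common zeros: {(2, 9), (8, 6)}; count = 2; Bézout bound = 2.

deg(f) = 1, deg(g) = 2, so Bézout bound = 2.
Scan x ∈ F_11. For each x, list the y ∈ F_11 with f(x, y) ≡ 0 and those with g(x, y) ≡ 0 (mod 11); the common zeros in that column are the intersection.
  x = 0: f ≡ 0 at y ∈ {10}; g ≡ 0 at y ∈ {4, 6}; common: ∅.
  x = 1: f ≡ 0 at y ∈ {4}; g ≡ 0 at y ∈ {2, 7}; common: ∅.
  x = 2: f ≡ 0 at y ∈ {9}; g ≡ 0 at y ∈ {9, 10}; common: {9}.
  x = 3: f ≡ 0 at y ∈ {3}; g ≡ 0 at y ∈ {2, 5}; common: ∅.
  x = 4: f ≡ 0 at y ∈ {8}; g ≡ 0 at y ∈ {1, 5}; common: ∅.
  x = 5: f ≡ 0 at y ∈ {2}; g ≡ 0 at y ∈ {8}; common: ∅.
  x = 6: f ≡ 0 at y ∈ {7}; g ≡ 0 at y ∈ {0, 4}; common: ∅.
  x = 7: f ≡ 0 at y ∈ {1}; g ≡ 0 at y ∈ {0, 3}; common: ∅.
  x = 8: f ≡ 0 at y ∈ {6}; g ≡ 0 at y ∈ {6, 7}; common: {6}.
  x = 9: f ≡ 0 at y ∈ {0}; g ≡ 0 at y ∈ {3, 9}; common: ∅.
  x = 10: f ≡ 0 at y ∈ {5}; g ≡ 0 at y ∈ {1, 10}; common: ∅.
Collecting: common zeros = {(2, 9), (8, 6)}, so the count is 2.
Comparison with the Bézout bound: 2 ≤ 2 = deg(f)·deg(g), as expected for curves with no common component (the bound is attained).


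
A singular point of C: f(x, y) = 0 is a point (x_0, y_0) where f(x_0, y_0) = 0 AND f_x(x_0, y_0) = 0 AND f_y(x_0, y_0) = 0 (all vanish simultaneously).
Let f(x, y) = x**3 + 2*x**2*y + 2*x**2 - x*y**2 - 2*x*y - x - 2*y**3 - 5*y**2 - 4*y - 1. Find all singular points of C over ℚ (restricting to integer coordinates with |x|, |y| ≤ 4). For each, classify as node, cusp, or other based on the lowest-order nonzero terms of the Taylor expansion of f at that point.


Singular points: {(0, -1)}; classification: cusp.

Compute partial derivatives:
  f_x = 3*x**2 + 4*x*y + 4*x - y**2 - 2*y - 1.
  f_y = 2*x**2 - 2*x*y - 2*x - 6*y**2 - 10*y - 4.
Scan x_0 ∈ {−4, ..., 4}. For each x_0, f_y(x_0, y) is a polynomial in y; find its integer roots y ∈ {−4, ..., 4}, then test f_x and f at those candidates.
  x = -4: f_y(-4, y) = -6*y**2 - 2*y + 36; no integer root y with |y| ≤ 4.
  x = -3: f_y(-3, y) = -6*y**2 - 4*y + 20; no integer root y with |y| ≤ 4.
  x = -2: f_y(-2, y) = -6*y**2 - 6*y + 8; no integer root y with |y| ≤ 4.
  x = -1: f_y(-1, y) = -6*y**2 - 8*y; vanishes at y ∈ {0}. (-1, 0): f_x = -2 ≠ 0.
  x = 0: f_y(0, y) = -6*y**2 - 10*y - 4; vanishes at y ∈ {-1}. (0, -1): f_x = 0, f = 0 — SINGULAR.
  x = 1: f_y(1, y) = -6*y**2 - 12*y - 4; no integer root y with |y| ≤ 4.
  x = 2: f_y(2, y) = -6*y**2 - 14*y; vanishes at y ∈ {0}. (2, 0): f_x = 19 ≠ 0.
  x = 3: f_y(3, y) = -6*y**2 - 16*y + 8; no integer root y with |y| ≤ 4.
  x = 4: f_y(4, y) = -6*y**2 - 18*y + 20; no integer root y with |y| ≤ 4.
Only singular point on the grid: (0, -1).
Classify: substitute x = 0 + u, y = -1 + v and expand: f = u**3 + 2*u**2*v - u*v**2 - 2*v**3 + v**2.
No constant or linear terms (consistent with a singular point). Quadratic part: v**2. Cubic part: u**3 + 2*u**2*v - u*v**2 - 2*v**3.
The quadratic part v**2 is a perfect square, so there is a single (double) tangent line v = 0, i.e. y = -1. Restricting the cubic part to that line (v = 0) leaves u**3 ≠ 0, so f is not divisible by v and the branch is v² ≈ -u**3 to lowest order — this is a cusp.
Classification: cusp.


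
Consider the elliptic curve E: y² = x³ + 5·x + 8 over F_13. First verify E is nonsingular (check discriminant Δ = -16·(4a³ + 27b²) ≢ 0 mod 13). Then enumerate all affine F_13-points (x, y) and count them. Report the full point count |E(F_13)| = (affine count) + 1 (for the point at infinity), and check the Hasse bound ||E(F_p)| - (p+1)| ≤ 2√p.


Affine points = {(1, 1), (1, 12), (2, 0), (4, 1), (4, 12), (7, 3), (7, 10), (8, 1), (8, 12), (11, 4), (11, 9)}; affine count = 11; |E(F_13)| = 12.

Discriminant check: Δ ∝ 4a³ + 27b² = 4·5³ + 27·8² = 4·125 + 27·64 ≡ 5 (mod 13). Nonzero ⇒ E is nonsingular.
For each x ∈ F_13, compute rhs = x³ + 5·x + 8 mod 13, then count y ∈ F_13 with y² ≡ rhs.
  x = 0: rhs = 8, matching y values: none (0 points).
  x = 1: rhs = 1, matching y values: 1, 12 (2 points).
  x = 2: rhs = 0, matching y values: 0 (1 points).
  x = 3: rhs = 11, matching y values: none (0 points).
  x = 4: rhs = 1, matching y values: 1, 12 (2 points).
  x = 5: rhs = 2, matching y values: none (0 points).
  x = 6: rhs = 7, matching y values: none (0 points).
  x = 7: rhs = 9, matching y values: 3, 10 (2 points).
  x = 8: rhs = 1, matching y values: 1, 12 (2 points).
  x = 9: rhs = 2, matching y values: none (0 points).
  x = 10: rhs = 5, matching y values: none (0 points).
  x = 11: rhs = 3, matching y values: 4, 9 (2 points).
  x = 12: rhs = 2, matching y values: none (0 points).
Total affine count: 11.
Full point count |E(F_13)| = 11 + 1 = 12.
Hasse bound: |12 − (13+1)| = |-2| = 2 ≤ 2√13 ≈ 7.2111 ✓.


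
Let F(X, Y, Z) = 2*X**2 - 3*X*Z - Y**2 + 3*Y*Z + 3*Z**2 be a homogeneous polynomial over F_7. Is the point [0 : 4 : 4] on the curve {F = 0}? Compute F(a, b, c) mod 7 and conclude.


F(0,4,4) ≡ 3 (mod 7); P is NOT on the curve.

Evaluate F(0, 4, 4) term-by-term (mod 7).
  2*X**2 ↦ 2·0·1·1 = 0
  -3*X*Z ↦ -3·0·1·4 = 0
  -Y**2 ↦ -1·1·16·1 = -16
  3*Y*Z ↦ 3·1·4·4 = 48
  3*Z**2 ↦ 3·1·1·16 = 48
Sum: F(0, 4, 4) = (0) + (0) + (-16) + (48) + (48) = 80.
Reducing mod 7: 80 ≡ 3 (mod 7).
Since F(a, b, c) ≡ 3 ≠ 0 (mod 7), P does NOT lie on the curve.


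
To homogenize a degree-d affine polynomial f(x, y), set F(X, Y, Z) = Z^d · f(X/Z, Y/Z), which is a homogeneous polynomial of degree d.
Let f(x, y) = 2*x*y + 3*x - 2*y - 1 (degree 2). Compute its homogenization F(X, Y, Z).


F(X, Y, Z) = 2*X*Y + 3*X*Z - 2*Y*Z - Z**2

deg(f) = 2.
Substitute x = X/Z, y = Y/Z into f, then multiply by Z^2.
  monomial 2·x^1·y^1 ↦ 2·X^1·Y^1·Z^0.
  monomial 3·x^1·y^0 ↦ 3·X^1·Y^0·Z^1.
  monomial -2·x^0·y^1 ↦ -2·X^0·Y^1·Z^1.
  monomial -1·x^0·y^0 ↦ -1·X^0·Y^0·Z^2.
Collecting: F(X, Y, Z) = 2*X*Y + 3*X*Z - 2*Y*Z - Z**2.


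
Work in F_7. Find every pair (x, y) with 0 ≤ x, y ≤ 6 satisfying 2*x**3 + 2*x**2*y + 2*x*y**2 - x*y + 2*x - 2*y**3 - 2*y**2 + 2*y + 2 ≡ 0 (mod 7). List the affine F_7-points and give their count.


Affine F_7-points: {(0, 1), (0, 6), (1, 1), (2, 4), (5, 1), (6, 3)}; count = 6.

For each of the 49 pairs (x, y) ∈ F_7², evaluate f(x, y) mod 7. Record the zeros.
  x = 0: [0↦2, 1↦0, 2↦3, 3↦6, 4↦4, 5↦6, 6↦0]  zeros at y ∈ {1, 6}
  x = 1: [0↦6, 1↦0, 2↦3, 3↦3, 4↦2, 5↦2, 6↦5]  zeros at y ∈ {1}
  x = 2: [0↦1, 1↦2, 2↦2, 3↦3, 4↦0, 5↦2, 6↦4]  zeros at y ∈ {4}
  x = 3: [0↦6, 1↦4, 2↦5, 3↦4, 4↦3, 5↦4, 6↦2]  zeros at y ∈ ∅
  x = 4: [0↦5, 1↦4, 2↦3, 3↦4, 4↦2, 5↦6, 6↦4]  zeros at y ∈ ∅
  x = 5: [0↦3, 1↦0, 2↦1, 3↦1, 4↦2, 5↦6, 6↦1]  zeros at y ∈ {1}
  x = 6: [0↦5, 1↦4, 2↦4, 3↦0, 4↦1, 5↦2, 6↦5]  zeros at y ∈ {3}
Collecting zeros: affine points = {(0, 1), (0, 6), (1, 1), (2, 4), (5, 1), (6, 3)}.
Total count |C(F_7)_aff| = 6.


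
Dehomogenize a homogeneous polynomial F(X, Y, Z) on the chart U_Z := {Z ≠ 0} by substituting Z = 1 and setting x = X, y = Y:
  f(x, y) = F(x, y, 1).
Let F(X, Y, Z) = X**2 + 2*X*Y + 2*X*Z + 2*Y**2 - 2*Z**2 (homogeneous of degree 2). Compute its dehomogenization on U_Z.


f(x, y) = x**2 + 2*x*y + 2*x + 2*y**2 - 2

On U_Z we set Z = 1. Each monomial c·X^i·Y^j·Z^k in F becomes c·x^i·y^j·1^k = c·x^i·y^j.
Substituting Z = 1: F(X, Y, 1) = x**2 + 2*x*y + 2*x + 2*y**2 - 2.
Note: deg(f) ≤ deg(F) = 2; strict inequality happens when F is divisible by Z (lost terms).


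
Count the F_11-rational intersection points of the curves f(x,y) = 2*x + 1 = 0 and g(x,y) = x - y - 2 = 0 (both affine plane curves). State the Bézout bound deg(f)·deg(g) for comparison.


Common zeros: {(5, 3)}; count = 1; Bézout bound = 1.

deg(f) = 1, deg(g) = 1, so Bézout bound = 1.
Scan x ∈ F_11. For each x, list the y ∈ F_11 with f(x, y) ≡ 0 and those with g(x, y) ≡ 0 (mod 11); the common zeros in that column are the intersection.
  x = 0: f ≡ 0 at y ∈ ∅; g ≡ 0 at y ∈ {9}; common: ∅.
  x = 1: f ≡ 0 at y ∈ ∅; g ≡ 0 at y ∈ {10}; common: ∅.
  x = 2: f ≡ 0 at y ∈ ∅; g ≡ 0 at y ∈ {0}; common: ∅.
  x = 3: f ≡ 0 at y ∈ ∅; g ≡ 0 at y ∈ {1}; common: ∅.
  x = 4: f ≡ 0 at y ∈ ∅; g ≡ 0 at y ∈ {2}; common: ∅.
  x = 5: f ≡ 0 at y ∈ {0, 1, 2, 3, 4, 5, 6, 7, 8, 9, 10}; g ≡ 0 at y ∈ {3}; common: {3}.
  x = 6: f ≡ 0 at y ∈ ∅; g ≡ 0 at y ∈ {4}; common: ∅.
  x = 7: f ≡ 0 at y ∈ ∅; g ≡ 0 at y ∈ {5}; common: ∅.
  x = 8: f ≡ 0 at y ∈ ∅; g ≡ 0 at y ∈ {6}; common: ∅.
  x = 9: f ≡ 0 at y ∈ ∅; g ≡ 0 at y ∈ {7}; common: ∅.
  x = 10: f ≡ 0 at y ∈ ∅; g ≡ 0 at y ∈ {8}; common: ∅.
Collecting: common zeros = {(5, 3)}, so the count is 1.
Comparison with the Bézout bound: 1 ≤ 1 = deg(f)·deg(g), as expected for curves with no common component (the bound is attained).


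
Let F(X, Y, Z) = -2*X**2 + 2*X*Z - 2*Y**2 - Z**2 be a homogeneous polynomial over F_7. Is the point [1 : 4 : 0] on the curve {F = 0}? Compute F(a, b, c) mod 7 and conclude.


F(1,4,0) ≡ 1 (mod 7); P is NOT on the curve.

Evaluate F(1, 4, 0) term-by-term (mod 7).
  -2*X**2 ↦ -2·1·1·1 = -2
  2*X*Z ↦ 2·1·1·0 = 0
  -2*Y**2 ↦ -2·1·16·1 = -32
  -Z**2 ↦ -1·1·1·0 = 0
Sum: F(1, 4, 0) = (-2) + (0) + (-32) + (0) = -34.
Reducing mod 7: -34 ≡ 1 (mod 7).
Since F(a, b, c) ≡ 1 ≠ 0 (mod 7), P does NOT lie on the curve.


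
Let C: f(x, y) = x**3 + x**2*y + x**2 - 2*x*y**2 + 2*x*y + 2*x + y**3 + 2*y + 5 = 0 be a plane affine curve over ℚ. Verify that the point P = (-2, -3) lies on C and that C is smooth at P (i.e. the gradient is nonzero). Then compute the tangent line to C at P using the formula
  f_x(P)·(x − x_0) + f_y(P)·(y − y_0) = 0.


Tangent line at P: -2*x + 5*y + 11 = 0.

Step 1: f(-2, -3) = 0, so P lies on C.
Step 2: partial derivatives
  f_x(x, y) = 3*x**2 + 2*x*y + 2*x - 2*y**2 + 2*y + 2, f_y(x, y) = x**2 - 4*x*y + 2*x + 3*y**2 + 2.
  f_x(P) = -2, f_y(P) = 5 (gradient nonzero, so P is smooth).
Step 3: tangent line at P: -2·(x − -2) + 5·(y − -3) = 0.
Expanding: -2*x + 5*y + 11 = 0.


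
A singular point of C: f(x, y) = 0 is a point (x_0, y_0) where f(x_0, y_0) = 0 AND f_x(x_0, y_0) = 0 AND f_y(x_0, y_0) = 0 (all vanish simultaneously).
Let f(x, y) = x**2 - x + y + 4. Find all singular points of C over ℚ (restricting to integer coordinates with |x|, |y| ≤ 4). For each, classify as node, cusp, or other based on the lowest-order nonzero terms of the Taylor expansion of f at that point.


No singular points in the scanned grid; C is smooth there.

Compute partial derivatives:
  f_x = 2*x - 1.
  f_y = 1.
f_y = 1 is a nonzero constant, so f_y never vanishes: no point (x, y) can satisfy f = f_x = f_y = 0. In particular no (x, y) ∈ {−4, ..., 4}² is singular; the curve is smooth.


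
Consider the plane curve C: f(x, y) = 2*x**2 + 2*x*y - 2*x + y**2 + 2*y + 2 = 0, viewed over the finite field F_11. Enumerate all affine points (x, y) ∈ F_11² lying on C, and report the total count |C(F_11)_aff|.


Affine F_11-points: {(2, 2), (2, 3), (5, 1), (5, 9), (6, 1), (6, 7), (7, 3), (8, 2), (9, 4), (9, 9), (10, 4), (10, 7)}; count = 12.

For each of the 121 pairs (x, y) ∈ F_11², evaluate f(x, y) mod 11. Record the zeros.
  x = 0: [0↦2, 1↦5, 2↦10, 3↦6, 4↦4, 5↦4, 6↦6, 7↦10, 8↦5, 9↦2, 10↦1]  zeros at y ∈ ∅
  x = 1: [0↦2, 1↦7, 2↦3, 3↦1, 4↦1, 5↦3, 6↦7, 7↦2, 8↦10, 9↦9, 10↦10]  zeros at y ∈ ∅
  x = 2: [0↦6, 1↦2, 2↦0, 3↦0, 4↦2, 5↦6, 6↦1, 7↦9, 8↦8, 9↦9, 10↦1]  zeros at y ∈ {2, 3}
  x = 3: [0↦3, 1↦1, 2↦1, 3↦3, 4↦7, 5↦2, 6↦10, 7↦9, 8↦10, 9↦2, 10↦7]  zeros at y ∈ ∅
  x = 4: [0↦4, 1↦4, 2↦6, 3↦10, 4↦5, 5↦2, 6↦1, 7↦2, 8↦5, 9↦10, 10↦6]  zeros at y ∈ ∅
  x = 5: [0↦9, 1↦0, 2↦4, 3↦10, 4↦7, 5↦6, 6↦7, 7↦10, 8↦4, 9↦0, 10↦9]  zeros at y ∈ {1, 9}
  x = 6: [0↦7, 1↦0, 2↦6, 3↦3, 4↦2, 5↦3, 6↦6, 7↦0, 8↦7, 9↦5, 10↦5]  zeros at y ∈ {1, 7}
  x = 7: [0↦9, 1↦4, 2↦1, 3↦0, 4↦1, 5↦4, 6↦9, 7↦5, 8↦3, 9↦3, 10↦5]  zeros at y ∈ {3}
  x = 8: [0↦4, 1↦1, 2↦0, 3↦1, 4↦4, 5↦9, 6↦5, 7↦3, 8↦3, 9↦5, 10↦9]  zeros at y ∈ {2}
  x = 9: [0↦3, 1↦2, 2↦3, 3↦6, 4↦0, 5↦7, 6↦5, 7↦5, 8↦7, 9↦0, 10↦6]  zeros at y ∈ {4, 9}
  x = 10: [0↦6, 1↦7, 2↦10, 3↦4, 4↦0, 5↦9, 6↦9, 7↦0, 8↦4, 9↦10, 10↦7]  zeros at y ∈ {4, 7}
Collecting zeros: affine points = {(2, 2), (2, 3), (5, 1), (5, 9), (6, 1), (6, 7), (7, 3), (8, 2), (9, 4), (9, 9), (10, 4), (10, 7)}.
Total count |C(F_11)_aff| = 12.


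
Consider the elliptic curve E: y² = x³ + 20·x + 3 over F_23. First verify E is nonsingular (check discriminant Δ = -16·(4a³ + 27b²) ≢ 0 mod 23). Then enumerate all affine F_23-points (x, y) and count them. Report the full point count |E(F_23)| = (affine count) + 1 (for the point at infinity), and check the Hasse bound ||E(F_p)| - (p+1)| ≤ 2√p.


Affine points = {(0, 7), (0, 16), (1, 1), (1, 22), (4, 3), (4, 20), (7, 7), (7, 16), (8, 10), (8, 13), (11, 6), (11, 17), (12, 4), (12, 19), (16, 7), (16, 16), (17, 9), (17, 14), (18, 10), (18, 13), (20, 10), (20, 13), (21, 1), (21, 22)}; affine count = 24; |E(F_23)| = 25.

Discriminant check: Δ ∝ 4a³ + 27b² = 4·20³ + 27·3² = 4·8000 + 27·9 ≡ 20 (mod 23). Nonzero ⇒ E is nonsingular.
For each x ∈ F_23, compute rhs = x³ + 20·x + 3 mod 23, then count y ∈ F_23 with y² ≡ rhs.
  x = 0: rhs = 3, matching y values: 7, 16 (2 points).
  x = 1: rhs = 1, matching y values: 1, 22 (2 points).
  x = 2: rhs = 5, matching y values: none (0 points).
  x = 3: rhs = 21, matching y values: none (0 points).
  x = 4: rhs = 9, matching y values: 3, 20 (2 points).
  x = 5: rhs = 21, matching y values: none (0 points).
  x = 6: rhs = 17, matching y values: none (0 points).
  x = 7: rhs = 3, matching y values: 7, 16 (2 points).
  x = 8: rhs = 8, matching y values: 10, 13 (2 points).
  x = 9: rhs = 15, matching y values: none (0 points).
  x = 10: rhs = 7, matching y values: none (0 points).
  x = 11: rhs = 13, matching y values: 6, 17 (2 points).
  x = 12: rhs = 16, matching y values: 4, 19 (2 points).
  x = 13: rhs = 22, matching y values: none (0 points).
  x = 14: rhs = 14, matching y values: none (0 points).
  x = 15: rhs = 21, matching y values: none (0 points).
  x = 16: rhs = 3, matching y values: 7, 16 (2 points).
  x = 17: rhs = 12, matching y values: 9, 14 (2 points).
  x = 18: rhs = 8, matching y values: 10, 13 (2 points).
  x = 19: rhs = 20, matching y values: none (0 points).
  x = 20: rhs = 8, matching y values: 10, 13 (2 points).
  x = 21: rhs = 1, matching y values: 1, 22 (2 points).
  x = 22: rhs = 5, matching y values: none (0 points).
Total affine count: 24.
Full point count |E(F_23)| = 24 + 1 = 25.
Hasse bound: |25 − (23+1)| = |1| = 1 ≤ 2√23 ≈ 9.5917 ✓.


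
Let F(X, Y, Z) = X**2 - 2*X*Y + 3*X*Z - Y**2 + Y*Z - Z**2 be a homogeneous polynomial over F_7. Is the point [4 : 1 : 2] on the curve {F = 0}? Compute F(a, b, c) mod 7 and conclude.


F(4,1,2) ≡ 1 (mod 7); P is NOT on the curve.

Evaluate F(4, 1, 2) term-by-term (mod 7).
  X**2 ↦ 1·16·1·1 = 16
  -2*X*Y ↦ -2·4·1·1 = -8
  3*X*Z ↦ 3·4·1·2 = 24
  -Y**2 ↦ -1·1·1·1 = -1
  Y*Z ↦ 1·1·1·2 = 2
  -Z**2 ↦ -1·1·1·4 = -4
Sum: F(4, 1, 2) = (16) + (-8) + (24) + (-1) + (2) + (-4) = 29.
Reducing mod 7: 29 ≡ 1 (mod 7).
Since F(a, b, c) ≡ 1 ≠ 0 (mod 7), P does NOT lie on the curve.


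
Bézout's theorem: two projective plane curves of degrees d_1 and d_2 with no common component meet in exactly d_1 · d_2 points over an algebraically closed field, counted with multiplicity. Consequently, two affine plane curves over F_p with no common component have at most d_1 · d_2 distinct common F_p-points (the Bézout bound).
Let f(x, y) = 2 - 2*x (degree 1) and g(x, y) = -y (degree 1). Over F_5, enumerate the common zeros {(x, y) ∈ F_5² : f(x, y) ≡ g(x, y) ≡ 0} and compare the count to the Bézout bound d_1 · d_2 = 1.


Common zeros: {(1, 0)}; count = 1; Bézout bound = 1.

deg(f) = 1, deg(g) = 1, so Bézout bound = 1.
Scan x ∈ F_5. For each x, list the y ∈ F_5 with f(x, y) ≡ 0 and those with g(x, y) ≡ 0 (mod 5); the common zeros in that column are the intersection.
  x = 0: f ≡ 0 at y ∈ ∅; g ≡ 0 at y ∈ {0}; common: ∅.
  x = 1: f ≡ 0 at y ∈ {0, 1, 2, 3, 4}; g ≡ 0 at y ∈ {0}; common: {0}.
  x = 2: f ≡ 0 at y ∈ ∅; g ≡ 0 at y ∈ {0}; common: ∅.
  x = 3: f ≡ 0 at y ∈ ∅; g ≡ 0 at y ∈ {0}; common: ∅.
  x = 4: f ≡ 0 at y ∈ ∅; g ≡ 0 at y ∈ {0}; common: ∅.
Collecting: common zeros = {(1, 0)}, so the count is 1.
Comparison with the Bézout bound: 1 ≤ 1 = deg(f)·deg(g), as expected for curves with no common component (the bound is attained).


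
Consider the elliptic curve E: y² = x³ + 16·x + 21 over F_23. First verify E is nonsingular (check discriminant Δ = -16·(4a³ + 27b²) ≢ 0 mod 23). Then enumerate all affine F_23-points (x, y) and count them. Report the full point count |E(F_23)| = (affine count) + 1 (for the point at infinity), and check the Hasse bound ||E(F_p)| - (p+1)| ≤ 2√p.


Affine points = {(3, 2), (3, 21), (7, 4), (7, 19), (10, 10), (10, 13), (12, 3), (12, 20), (15, 5), (15, 18), (16, 7), (16, 16), (17, 10), (17, 13), (18, 0), (19, 10), (19, 13), (21, 2), (21, 21), (22, 2), (22, 21)}; affine count = 21; |E(F_23)| = 22.

Discriminant check: Δ ∝ 4a³ + 27b² = 4·16³ + 27·21² = 4·4096 + 27·441 ≡ 1 (mod 23). Nonzero ⇒ E is nonsingular.
For each x ∈ F_23, compute rhs = x³ + 16·x + 21 mod 23, then count y ∈ F_23 with y² ≡ rhs.
  x = 0: rhs = 21, matching y values: none (0 points).
  x = 1: rhs = 15, matching y values: none (0 points).
  x = 2: rhs = 15, matching y values: none (0 points).
  x = 3: rhs = 4, matching y values: 2, 21 (2 points).
  x = 4: rhs = 11, matching y values: none (0 points).
  x = 5: rhs = 19, matching y values: none (0 points).
  x = 6: rhs = 11, matching y values: none (0 points).
  x = 7: rhs = 16, matching y values: 4, 19 (2 points).
  x = 8: rhs = 17, matching y values: none (0 points).
  x = 9: rhs = 20, matching y values: none (0 points).
  x = 10: rhs = 8, matching y values: 10, 13 (2 points).
  x = 11: rhs = 10, matching y values: none (0 points).
  x = 12: rhs = 9, matching y values: 3, 20 (2 points).
  x = 13: rhs = 11, matching y values: none (0 points).
  x = 14: rhs = 22, matching y values: none (0 points).
  x = 15: rhs = 2, matching y values: 5, 18 (2 points).
  x = 16: rhs = 3, matching y values: 7, 16 (2 points).
  x = 17: rhs = 8, matching y values: 10, 13 (2 points).
  x = 18: rhs = 0, matching y values: 0 (1 points).
  x = 19: rhs = 8, matching y values: 10, 13 (2 points).
  x = 20: rhs = 15, matching y values: none (0 points).
  x = 21: rhs = 4, matching y values: 2, 21 (2 points).
  x = 22: rhs = 4, matching y values: 2, 21 (2 points).
Total affine count: 21.
Full point count |E(F_23)| = 21 + 1 = 22.
Hasse bound: |22 − (23+1)| = |-2| = 2 ≤ 2√23 ≈ 9.5917 ✓.


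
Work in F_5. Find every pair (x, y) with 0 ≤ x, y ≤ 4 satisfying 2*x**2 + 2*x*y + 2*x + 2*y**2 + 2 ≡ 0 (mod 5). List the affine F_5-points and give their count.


Affine F_5-points: {(0, 2), (0, 3), (1, 1), (1, 3), (2, 1), (2, 2)}; count = 6.

For each of the 25 pairs (x, y) ∈ F_5², evaluate f(x, y) mod 5. Record the zeros.
  x = 0: [0↦2, 1↦4, 2↦0, 3↦0, 4↦4]  zeros at y ∈ {2, 3}
  x = 1: [0↦1, 1↦0, 2↦3, 3↦0, 4↦1]  zeros at y ∈ {1, 3}
  x = 2: [0↦4, 1↦0, 2↦0, 3↦4, 4↦2]  zeros at y ∈ {1, 2}
  x = 3: [0↦1, 1↦4, 2↦1, 3↦2, 4↦2]  zeros at y ∈ ∅
  x = 4: [0↦2, 1↦2, 2↦1, 3↦4, 4↦1]  zeros at y ∈ ∅
Collecting zeros: affine points = {(0, 2), (0, 3), (1, 1), (1, 3), (2, 1), (2, 2)}.
Total count |C(F_5)_aff| = 6.


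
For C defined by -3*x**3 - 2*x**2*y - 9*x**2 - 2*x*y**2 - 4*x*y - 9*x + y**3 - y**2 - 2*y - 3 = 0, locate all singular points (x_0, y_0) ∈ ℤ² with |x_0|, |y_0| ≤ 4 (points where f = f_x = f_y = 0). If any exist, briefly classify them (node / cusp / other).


Singular points: {(-1, 0)}; classification: cusp.

Compute partial derivatives:
  f_x = -9*x**2 - 4*x*y - 18*x - 2*y**2 - 4*y - 9.
  f_y = -2*x**2 - 4*x*y - 4*x + 3*y**2 - 2*y - 2.
Scan x_0 ∈ {−4, ..., 4}. For each x_0, f_y(x_0, y) is a polynomial in y; find its integer roots y ∈ {−4, ..., 4}, then test f_x and f at those candidates.
  x = -4: f_y(-4, y) = 3*y**2 + 14*y - 18; no integer root y with |y| ≤ 4.
  x = -3: f_y(-3, y) = 3*y**2 + 10*y - 8; vanishes at y ∈ {-4}. (-3, -4): f_x = -100 ≠ 0.
  x = -2: f_y(-2, y) = 3*y**2 + 6*y - 2; no integer root y with |y| ≤ 4.
  x = -1: f_y(-1, y) = 3*y**2 + 2*y; vanishes at y ∈ {0}. (-1, 0): f_x = 0, f = 0 — SINGULAR.
  x = 0: f_y(0, y) = 3*y**2 - 2*y - 2; no integer root y with |y| ≤ 4.
  x = 1: f_y(1, y) = 3*y**2 - 6*y - 8; no integer root y with |y| ≤ 4.
  x = 2: f_y(2, y) = 3*y**2 - 10*y - 18; no integer root y with |y| ≤ 4.
  x = 3: f_y(3, y) = 3*y**2 - 14*y - 32; no integer root y with |y| ≤ 4.
  x = 4: f_y(4, y) = 3*y**2 - 18*y - 50; no integer root y with |y| ≤ 4.
Only singular point on the grid: (-1, 0).
Classify: substitute x = -1 + u, y = 0 + v and expand: f = -3*u**3 - 2*u**2*v - 2*u*v**2 + v**3 + v**2.
No constant or linear terms (consistent with a singular point). Quadratic part: v**2. Cubic part: -3*u**3 - 2*u**2*v - 2*u*v**2 + v**3.
The quadratic part v**2 is a perfect square, so there is a single (double) tangent line v = 0, i.e. y = 0. Restricting the cubic part to that line (v = 0) leaves -3*u**3 ≠ 0, so f is not divisible by v and the branch is v² ≈ 3*u**3 to lowest order — this is a cusp.
Classification: cusp.


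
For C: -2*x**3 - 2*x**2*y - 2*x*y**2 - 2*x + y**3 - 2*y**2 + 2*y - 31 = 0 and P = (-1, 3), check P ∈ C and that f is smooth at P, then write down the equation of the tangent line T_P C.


Tangent line at P: -14*x + 27*y - 95 = 0.

Step 1: f(-1, 3) = 0, so P lies on C.
Step 2: partial derivatives
  f_x(x, y) = -6*x**2 - 4*x*y - 2*y**2 - 2, f_y(x, y) = -2*x**2 - 4*x*y + 3*y**2 - 4*y + 2.
  f_x(P) = -14, f_y(P) = 27 (gradient nonzero, so P is smooth).
Step 3: tangent line at P: -14·(x − -1) + 27·(y − 3) = 0.
Expanding: -14*x + 27*y - 95 = 0.


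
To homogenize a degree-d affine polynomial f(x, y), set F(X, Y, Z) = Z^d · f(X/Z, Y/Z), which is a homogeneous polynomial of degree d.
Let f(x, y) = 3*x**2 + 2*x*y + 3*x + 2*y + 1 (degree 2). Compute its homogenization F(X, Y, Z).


F(X, Y, Z) = 3*X**2 + 2*X*Y + 3*X*Z + 2*Y*Z + Z**2

deg(f) = 2.
Substitute x = X/Z, y = Y/Z into f, then multiply by Z^2.
  monomial 3·x^2·y^0 ↦ 3·X^2·Y^0·Z^0.
  monomial 2·x^1·y^1 ↦ 2·X^1·Y^1·Z^0.
  monomial 3·x^1·y^0 ↦ 3·X^1·Y^0·Z^1.
  monomial 2·x^0·y^1 ↦ 2·X^0·Y^1·Z^1.
  monomial 1·x^0·y^0 ↦ 1·X^0·Y^0·Z^2.
Collecting: F(X, Y, Z) = 3*X**2 + 2*X*Y + 3*X*Z + 2*Y*Z + Z**2.


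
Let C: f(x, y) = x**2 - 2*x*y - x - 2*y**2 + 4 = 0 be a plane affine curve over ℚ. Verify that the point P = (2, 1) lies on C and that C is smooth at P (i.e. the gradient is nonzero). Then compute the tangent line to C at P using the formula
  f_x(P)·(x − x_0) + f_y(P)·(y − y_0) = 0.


Tangent line at P: x - 8*y + 6 = 0.

Step 1: f(2, 1) = 0, so P lies on C.
Step 2: partial derivatives
  f_x(x, y) = 2*x - 2*y - 1, f_y(x, y) = -2*x - 4*y.
  f_x(P) = 1, f_y(P) = -8 (gradient nonzero, so P is smooth).
Step 3: tangent line at P: 1·(x − 2) + -8·(y − 1) = 0.
Expanding: x - 8*y + 6 = 0.


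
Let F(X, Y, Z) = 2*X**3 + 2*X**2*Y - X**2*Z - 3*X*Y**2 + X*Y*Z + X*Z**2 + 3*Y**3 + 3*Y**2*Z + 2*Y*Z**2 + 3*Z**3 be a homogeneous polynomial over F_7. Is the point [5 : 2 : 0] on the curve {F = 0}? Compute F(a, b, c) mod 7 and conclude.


F(5,2,0) ≡ 6 (mod 7); P is NOT on the curve.

Evaluate F(5, 2, 0) term-by-term (mod 7).
  2*X**3 ↦ 2·125·1·1 = 250
  2*X**2*Y ↦ 2·25·2·1 = 100
  -X**2*Z ↦ -1·25·1·0 = 0
  -3*X*Y**2 ↦ -3·5·4·1 = -60
  X*Y*Z ↦ 1·5·2·0 = 0
  X*Z**2 ↦ 1·5·1·0 = 0
  3*Y**3 ↦ 3·1·8·1 = 24
  3*Y**2*Z ↦ 3·1·4·0 = 0
  2*Y*Z**2 ↦ 2·1·2·0 = 0
  3*Z**3 ↦ 3·1·1·0 = 0
Sum: F(5, 2, 0) = (250) + (100) + (0) + (-60) + (0) + (0) + (24) + (0) + (0) + (0) = 314.
Reducing mod 7: 314 ≡ 6 (mod 7).
Since F(a, b, c) ≡ 6 ≠ 0 (mod 7), P does NOT lie on the curve.


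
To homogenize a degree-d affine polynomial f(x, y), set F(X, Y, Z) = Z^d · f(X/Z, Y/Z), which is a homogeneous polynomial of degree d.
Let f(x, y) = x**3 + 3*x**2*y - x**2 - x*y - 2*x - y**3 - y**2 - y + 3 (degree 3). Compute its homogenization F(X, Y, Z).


F(X, Y, Z) = X**3 + 3*X**2*Y - X**2*Z - X*Y*Z - 2*X*Z**2 - Y**3 - Y**2*Z - Y*Z**2 + 3*Z**3

deg(f) = 3.
Substitute x = X/Z, y = Y/Z into f, then multiply by Z^3.
  monomial 1·x^3·y^0 ↦ 1·X^3·Y^0·Z^0.
  monomial 3·x^2·y^1 ↦ 3·X^2·Y^1·Z^0.
  monomial -1·x^2·y^0 ↦ -1·X^2·Y^0·Z^1.
  monomial -1·x^1·y^1 ↦ -1·X^1·Y^1·Z^1.
  monomial -2·x^1·y^0 ↦ -2·X^1·Y^0·Z^2.
  monomial -1·x^0·y^3 ↦ -1·X^0·Y^3·Z^0.
  monomial -1·x^0·y^2 ↦ -1·X^0·Y^2·Z^1.
  monomial -1·x^0·y^1 ↦ -1·X^0·Y^1·Z^2.
  monomial 3·x^0·y^0 ↦ 3·X^0·Y^0·Z^3.
Collecting: F(X, Y, Z) = X**3 + 3*X**2*Y - X**2*Z - X*Y*Z - 2*X*Z**2 - Y**3 - Y**2*Z - Y*Z**2 + 3*Z**3.


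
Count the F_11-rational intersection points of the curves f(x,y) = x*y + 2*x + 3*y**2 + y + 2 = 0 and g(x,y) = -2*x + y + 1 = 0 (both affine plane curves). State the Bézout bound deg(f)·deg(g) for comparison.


Common zeros: {(7, 2)}; count = 1; Bézout bound = 2.

deg(f) = 2, deg(g) = 1, so Bézout bound = 2.
Scan x ∈ F_11. For each x, list the y ∈ F_11 with f(x, y) ≡ 0 and those with g(x, y) ≡ 0 (mod 11); the common zeros in that column are the intersection.
  x = 0: f ≡ 0 at y ∈ ∅; g ≡ 0 at y ∈ {10}; common: ∅.
  x = 1: f ≡ 0 at y ∈ {7}; g ≡ 0 at y ∈ {1}; common: ∅.
  x = 2: f ≡ 0 at y ∈ {4, 6}; g ≡ 0 at y ∈ {3}; common: ∅.
  x = 3: f ≡ 0 at y ∈ ∅; g ≡ 0 at y ∈ {5}; common: ∅.
  x = 4: f ≡ 0 at y ∈ {5, 8}; g ≡ 0 at y ∈ {7}; common: ∅.
  x = 5: f ≡ 0 at y ∈ ∅; g ≡ 0 at y ∈ {9}; common: ∅.
  x = 6: f ≡ 0 at y ∈ ∅; g ≡ 0 at y ∈ {0}; common: ∅.
  x = 7: f ≡ 0 at y ∈ {2, 10}; g ≡ 0 at y ∈ {2}; common: {2}.
  x = 8: f ≡ 0 at y ∈ ∅; g ≡ 0 at y ∈ {4}; common: ∅.
  x = 9: f ≡ 0 at y ∈ {1, 3}; g ≡ 0 at y ∈ {6}; common: ∅.
  x = 10: f ≡ 0 at y ∈ {0}; g ≡ 0 at y ∈ {8}; common: ∅.
Collecting: common zeros = {(7, 2)}, so the count is 1.
Comparison with the Bézout bound: 1 ≤ 2 = deg(f)·deg(g), as expected for curves with no common component (the affine F_11-count falls short of the bound because intersections may lie at infinity, over extension fields, or carry multiplicity).


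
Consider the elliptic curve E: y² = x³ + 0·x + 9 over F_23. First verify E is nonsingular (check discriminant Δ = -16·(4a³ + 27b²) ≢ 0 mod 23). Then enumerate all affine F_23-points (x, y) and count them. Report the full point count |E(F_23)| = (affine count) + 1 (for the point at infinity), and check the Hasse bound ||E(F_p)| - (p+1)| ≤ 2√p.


Affine points = {(0, 3), (0, 20), (3, 6), (3, 17), (4, 2), (4, 21), (6, 8), (6, 15), (9, 5), (9, 18), (11, 11), (11, 12), (12, 9), (12, 14), (14, 4), (14, 19), (15, 7), (15, 16), (17, 0), (21, 1), (21, 22), (22, 10), (22, 13)}; affine count = 23; |E(F_23)| = 24.

Discriminant check: Δ ∝ 4a³ + 27b² = 4·0³ + 27·9² = 4·0 + 27·81 ≡ 2 (mod 23). Nonzero ⇒ E is nonsingular.
For each x ∈ F_23, compute rhs = x³ + 0·x + 9 mod 23, then count y ∈ F_23 with y² ≡ rhs.
  x = 0: rhs = 9, matching y values: 3, 20 (2 points).
  x = 1: rhs = 10, matching y values: none (0 points).
  x = 2: rhs = 17, matching y values: none (0 points).
  x = 3: rhs = 13, matching y values: 6, 17 (2 points).
  x = 4: rhs = 4, matching y values: 2, 21 (2 points).
  x = 5: rhs = 19, matching y values: none (0 points).
  x = 6: rhs = 18, matching y values: 8, 15 (2 points).
  x = 7: rhs = 7, matching y values: none (0 points).
  x = 8: rhs = 15, matching y values: none (0 points).
  x = 9: rhs = 2, matching y values: 5, 18 (2 points).
  x = 10: rhs = 20, matching y values: none (0 points).
  x = 11: rhs = 6, matching y values: 11, 12 (2 points).
  x = 12: rhs = 12, matching y values: 9, 14 (2 points).
  x = 13: rhs = 21, matching y values: none (0 points).
  x = 14: rhs = 16, matching y values: 4, 19 (2 points).
  x = 15: rhs = 3, matching y values: 7, 16 (2 points).
  x = 16: rhs = 11, matching y values: none (0 points).
  x = 17: rhs = 0, matching y values: 0 (1 points).
  x = 18: rhs = 22, matching y values: none (0 points).
  x = 19: rhs = 14, matching y values: none (0 points).
  x = 20: rhs = 5, matching y values: none (0 points).
  x = 21: rhs = 1, matching y values: 1, 22 (2 points).
  x = 22: rhs = 8, matching y values: 10, 13 (2 points).
Total affine count: 23.
Full point count |E(F_23)| = 23 + 1 = 24.
Hasse bound: |24 − (23+1)| = |0| = 0 ≤ 2√23 ≈ 9.5917 ✓.


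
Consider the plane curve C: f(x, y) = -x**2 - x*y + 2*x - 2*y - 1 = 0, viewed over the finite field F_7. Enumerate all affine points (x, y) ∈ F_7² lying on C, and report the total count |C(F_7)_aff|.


Affine F_7-points: {(0, 3), (1, 0), (2, 5), (3, 2), (4, 2), (6, 3)}; count = 6.

For each of the 49 pairs (x, y) ∈ F_7², evaluate f(x, y) mod 7. Record the zeros.
  x = 0: [0↦6, 1↦4, 2↦2, 3↦0, 4↦5, 5↦3, 6↦1]  zeros at y ∈ {3}
  x = 1: [0↦0, 1↦4, 2↦1, 3↦5, 4↦2, 5↦6, 6↦3]  zeros at y ∈ {0}
  x = 2: [0↦6, 1↦2, 2↦5, 3↦1, 4↦4, 5↦0, 6↦3]  zeros at y ∈ {5}
  x = 3: [0↦3, 1↦5, 2↦0, 3↦2, 4↦4, 5↦6, 6↦1]  zeros at y ∈ {2}
  x = 4: [0↦5, 1↦6, 2↦0, 3↦1, 4↦2, 5↦3, 6↦4]  zeros at y ∈ {2}
  x = 5: [0↦5, 1↦5, 2↦5, 3↦5, 4↦5, 5↦5, 6↦5]  zeros at y ∈ ∅
  x = 6: [0↦3, 1↦2, 2↦1, 3↦0, 4↦6, 5↦5, 6↦4]  zeros at y ∈ {3}
Collecting zeros: affine points = {(0, 3), (1, 0), (2, 5), (3, 2), (4, 2), (6, 3)}.
Total count |C(F_7)_aff| = 6.


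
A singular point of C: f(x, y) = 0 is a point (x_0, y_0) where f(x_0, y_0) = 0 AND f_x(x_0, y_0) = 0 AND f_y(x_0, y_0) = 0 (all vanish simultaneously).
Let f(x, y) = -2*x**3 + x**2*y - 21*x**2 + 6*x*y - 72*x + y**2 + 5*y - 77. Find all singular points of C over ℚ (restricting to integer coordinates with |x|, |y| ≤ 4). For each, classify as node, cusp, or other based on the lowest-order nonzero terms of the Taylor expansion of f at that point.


Singular points: {(-3, 2)}; classification: node.

Compute partial derivatives:
  f_x = -6*x**2 + 2*x*y - 42*x + 6*y - 72.
  f_y = x**2 + 6*x + 2*y + 5.
Scan x_0 ∈ {−4, ..., 4}. For each x_0, f_y(x_0, y) is a polynomial in y; find its integer roots y ∈ {−4, ..., 4}, then test f_x and f at those candidates.
  x = -4: f_y(-4, y) = 2*y - 3; no integer root y with |y| ≤ 4.
  x = -3: f_y(-3, y) = 2*y - 4; vanishes at y ∈ {2}. (-3, 2): f_x = 0, f = 0 — SINGULAR.
  x = -2: f_y(-2, y) = 2*y - 3; no integer root y with |y| ≤ 4.
  x = -1: f_y(-1, y) = 2*y; vanishes at y ∈ {0}. (-1, 0): f_x = -36 ≠ 0.
  x = 0: f_y(0, y) = 2*y + 5; no integer root y with |y| ≤ 4.
  x = 1: f_y(1, y) = 2*y + 12; no integer root y with |y| ≤ 4.
  x = 2: f_y(2, y) = 2*y + 21; no integer root y with |y| ≤ 4.
  x = 3: f_y(3, y) = 2*y + 32; no integer root y with |y| ≤ 4.
  x = 4: f_y(4, y) = 2*y + 45; no integer root y with |y| ≤ 4.
Only singular point on the grid: (-3, 2).
Classify: substitute x = -3 + u, y = 2 + v and expand: f = -2*u**3 + u**2*v - u**2 + v**2.
No constant or linear terms (consistent with a singular point). Quadratic part: -u**2 + v**2. Cubic part: -2*u**3 + u**2*v.
The quadratic part v**2 - u**2 = (v − u)(v + u) splits into two distinct linear factors, so there are two distinct tangent lines y − 2 = ±(x − -3) — this is a node (ordinary double point).
Classification: node.
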